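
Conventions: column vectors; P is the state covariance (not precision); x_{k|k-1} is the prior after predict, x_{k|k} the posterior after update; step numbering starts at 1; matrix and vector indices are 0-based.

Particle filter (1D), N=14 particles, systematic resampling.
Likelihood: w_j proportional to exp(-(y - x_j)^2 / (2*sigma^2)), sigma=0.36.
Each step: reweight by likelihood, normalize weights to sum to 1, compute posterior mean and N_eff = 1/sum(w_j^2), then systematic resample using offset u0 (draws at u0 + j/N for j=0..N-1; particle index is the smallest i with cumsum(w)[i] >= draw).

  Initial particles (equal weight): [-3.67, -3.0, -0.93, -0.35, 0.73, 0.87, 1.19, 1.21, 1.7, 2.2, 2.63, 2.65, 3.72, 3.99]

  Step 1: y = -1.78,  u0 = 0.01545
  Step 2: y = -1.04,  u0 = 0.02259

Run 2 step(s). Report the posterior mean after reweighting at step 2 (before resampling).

post_mean = -0.9300

step 1: w=[0.0000, 0.0492, 0.9450, 0.0058, 0.0000, 0.0000, 0.0000, 0.0000, 0.0000, 0.0000, 0.0000, 0.0000, 0.0000, 0.0000]  mean=-1.0286  Neff=1.1167  idx=[1, 2, 2, 2, 2, 2, 2, 2, 2, 2, 2, 2, 2, 2]
step 2: w=[0.0000, 0.0769, 0.0769, 0.0769, 0.0769, 0.0769, 0.0769, 0.0769, 0.0769, 0.0769, 0.0769, 0.0769, 0.0769, 0.0769]  mean=-0.9300  Neff=13.0000  idx=[1, 2, 3, 4, 5, 5, 6, 7, 8, 9, 10, 11, 12, 13]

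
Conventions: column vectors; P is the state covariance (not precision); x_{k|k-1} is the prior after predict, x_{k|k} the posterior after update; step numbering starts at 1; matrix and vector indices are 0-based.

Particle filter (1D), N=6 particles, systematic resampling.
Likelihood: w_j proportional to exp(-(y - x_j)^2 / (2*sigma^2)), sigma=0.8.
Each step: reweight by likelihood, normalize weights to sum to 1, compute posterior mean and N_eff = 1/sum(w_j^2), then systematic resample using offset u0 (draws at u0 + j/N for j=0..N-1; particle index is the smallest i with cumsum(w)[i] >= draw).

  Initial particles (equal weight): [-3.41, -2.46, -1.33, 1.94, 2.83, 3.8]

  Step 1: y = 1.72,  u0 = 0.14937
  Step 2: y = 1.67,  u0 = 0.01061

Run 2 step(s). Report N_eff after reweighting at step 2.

N_eff = 4.6800

step 1: w=[0.0000, 0.0000, 0.0005, 0.6980, 0.2768, 0.0247]  mean=2.2306  Neff=1.7717  idx=[3, 3, 3, 3, 4, 5]
step 2: w=[0.2272, 0.2272, 0.2272, 0.2272, 0.0841, 0.0069]  mean=2.0278  Neff=4.6800  idx=[0, 0, 1, 2, 2, 3]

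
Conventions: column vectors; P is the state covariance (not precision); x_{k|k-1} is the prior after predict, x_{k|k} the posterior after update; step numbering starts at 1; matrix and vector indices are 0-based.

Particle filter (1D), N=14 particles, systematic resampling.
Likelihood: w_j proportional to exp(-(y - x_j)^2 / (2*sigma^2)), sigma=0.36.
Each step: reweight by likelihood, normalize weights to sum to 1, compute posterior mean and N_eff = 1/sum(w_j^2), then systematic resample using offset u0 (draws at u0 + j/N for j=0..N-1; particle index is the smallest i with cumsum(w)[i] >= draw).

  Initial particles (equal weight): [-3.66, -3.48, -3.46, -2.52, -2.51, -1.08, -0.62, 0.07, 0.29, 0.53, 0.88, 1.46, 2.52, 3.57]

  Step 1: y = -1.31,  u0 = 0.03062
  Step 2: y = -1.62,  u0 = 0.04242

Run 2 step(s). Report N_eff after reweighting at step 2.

N_eff = 12.2529

step 1: w=[0.0000, 0.0000, 0.0000, 0.0036, 0.0039, 0.8297, 0.1621, 0.0007, 0.0001, 0.0000, 0.0000, 0.0000, 0.0000, 0.0000]  mean=-1.0154  Neff=1.3993  idx=[5, 5, 5, 5, 5, 5, 5, 5, 5, 5, 5, 5, 6, 6]
step 2: w=[0.0824, 0.0824, 0.0824, 0.0824, 0.0824, 0.0824, 0.0824, 0.0824, 0.0824, 0.0824, 0.0824, 0.0824, 0.0054, 0.0054]  mean=-1.0751  Neff=12.2529  idx=[0, 1, 2, 3, 3, 4, 5, 6, 7, 8, 9, 10, 10, 11]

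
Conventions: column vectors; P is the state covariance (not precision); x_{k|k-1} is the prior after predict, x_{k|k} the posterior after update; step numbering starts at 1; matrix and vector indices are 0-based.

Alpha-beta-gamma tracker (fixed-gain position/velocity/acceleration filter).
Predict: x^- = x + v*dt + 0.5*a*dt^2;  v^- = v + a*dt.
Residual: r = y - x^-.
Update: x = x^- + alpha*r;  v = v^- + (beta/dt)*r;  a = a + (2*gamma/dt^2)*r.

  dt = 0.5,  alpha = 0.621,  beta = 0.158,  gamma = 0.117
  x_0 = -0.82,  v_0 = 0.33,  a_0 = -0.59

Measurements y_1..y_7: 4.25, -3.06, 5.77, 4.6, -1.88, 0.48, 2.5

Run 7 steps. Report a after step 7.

a_post = -4.2262

step 1: x_pred=-0.7287  r=4.9787  x^+=2.3631  v^+=1.6083  a^+=4.0701
step 2: x_pred=3.6760  r=-6.7360  x^+=-0.5071  v^+=1.5148  a^+=-2.2347
step 3: x_pred=-0.0290  r=5.7990  x^+=3.5722  v^+=2.2299  a^+=3.1931
step 4: x_pred=5.0863  r=-0.4863  x^+=4.7843  v^+=3.6728  a^+=2.7380
step 5: x_pred=6.9629  r=-8.8429  x^+=1.4715  v^+=2.2474  a^+=-5.5390
step 6: x_pred=1.9028  r=-1.4228  x^+=1.0192  v^+=-0.9717  a^+=-6.8708
step 7: x_pred=-0.3254  r=2.8254  x^+=1.4292  v^+=-3.5142  a^+=-4.2262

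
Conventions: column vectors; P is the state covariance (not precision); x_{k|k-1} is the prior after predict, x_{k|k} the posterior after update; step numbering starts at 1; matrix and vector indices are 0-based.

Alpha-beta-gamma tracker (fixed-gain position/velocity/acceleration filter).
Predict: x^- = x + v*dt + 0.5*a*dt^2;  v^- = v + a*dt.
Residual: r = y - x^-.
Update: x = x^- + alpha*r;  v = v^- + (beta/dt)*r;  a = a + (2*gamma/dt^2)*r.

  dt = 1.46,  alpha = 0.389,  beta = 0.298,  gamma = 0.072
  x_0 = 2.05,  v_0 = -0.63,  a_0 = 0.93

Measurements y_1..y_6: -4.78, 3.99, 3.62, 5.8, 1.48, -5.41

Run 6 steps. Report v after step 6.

step 1: x_pred=2.1214  r=-6.9014  x^+=-0.5632  v^+=-0.6808  a^+=0.4638
step 2: x_pred=-1.0630  r=5.0530  x^+=0.9026  v^+=1.0276  a^+=0.8051
step 3: x_pred=3.2611  r=0.3589  x^+=3.4007  v^+=2.2764  a^+=0.8294
step 4: x_pred=7.6082  r=-1.8082  x^+=6.9048  v^+=3.1182  a^+=0.7072
step 5: x_pred=12.2111  r=-10.7311  x^+=8.0367  v^+=1.9604  a^+=-0.0177
step 6: x_pred=10.8801  r=-16.2901  x^+=4.5432  v^+=-1.3904  a^+=-1.1182

v_post = -1.3904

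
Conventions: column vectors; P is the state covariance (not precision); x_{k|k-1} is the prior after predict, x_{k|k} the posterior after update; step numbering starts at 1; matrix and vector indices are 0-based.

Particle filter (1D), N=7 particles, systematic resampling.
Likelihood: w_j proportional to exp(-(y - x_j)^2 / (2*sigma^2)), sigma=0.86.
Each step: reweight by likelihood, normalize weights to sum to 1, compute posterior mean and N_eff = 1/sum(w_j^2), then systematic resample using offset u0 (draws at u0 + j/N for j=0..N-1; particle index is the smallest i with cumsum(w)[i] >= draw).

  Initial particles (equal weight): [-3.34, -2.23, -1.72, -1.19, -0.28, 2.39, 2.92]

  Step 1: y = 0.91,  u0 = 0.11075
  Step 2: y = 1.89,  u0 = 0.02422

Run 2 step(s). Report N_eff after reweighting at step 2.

N_eff = 3.2840

step 1: w=[0.0000, 0.0017, 0.0126, 0.0687, 0.5203, 0.3083, 0.0883]  mean=0.7415  Neff=2.6423  idx=[4, 4, 4, 4, 5, 5, 6]
step 2: w=[0.0177, 0.0177, 0.0177, 0.0177, 0.3605, 0.3605, 0.2083]  mean=2.3115  Neff=3.2840  idx=[1, 4, 4, 5, 5, 5, 6]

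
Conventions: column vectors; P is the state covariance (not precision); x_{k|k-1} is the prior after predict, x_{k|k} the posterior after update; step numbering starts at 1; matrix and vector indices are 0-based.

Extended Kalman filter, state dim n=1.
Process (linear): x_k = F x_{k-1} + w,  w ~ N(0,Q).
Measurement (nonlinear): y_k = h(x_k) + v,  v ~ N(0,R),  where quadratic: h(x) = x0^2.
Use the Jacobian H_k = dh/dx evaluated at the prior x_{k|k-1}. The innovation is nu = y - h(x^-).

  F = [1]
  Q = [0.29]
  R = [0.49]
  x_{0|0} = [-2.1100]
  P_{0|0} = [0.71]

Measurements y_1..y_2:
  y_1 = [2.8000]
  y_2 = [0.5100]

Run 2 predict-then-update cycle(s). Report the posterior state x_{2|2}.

step 1: x^-=[-2.1100]  P^-=[1.0000]  H_jac=[-4.2200]  S=[18.2984]  K=[-0.2306]  nu=[-1.6521]  x^+=[-1.7290]  P^+=[0.0268]
step 2: x^-=[-1.7290]  P^-=[0.3168]  H_jac=[-3.4580]  S=[4.2779]  K=[-0.2561]  nu=[-2.4794]  x^+=[-1.0941]  P^+=[0.0363]

x_post = [-1.0941]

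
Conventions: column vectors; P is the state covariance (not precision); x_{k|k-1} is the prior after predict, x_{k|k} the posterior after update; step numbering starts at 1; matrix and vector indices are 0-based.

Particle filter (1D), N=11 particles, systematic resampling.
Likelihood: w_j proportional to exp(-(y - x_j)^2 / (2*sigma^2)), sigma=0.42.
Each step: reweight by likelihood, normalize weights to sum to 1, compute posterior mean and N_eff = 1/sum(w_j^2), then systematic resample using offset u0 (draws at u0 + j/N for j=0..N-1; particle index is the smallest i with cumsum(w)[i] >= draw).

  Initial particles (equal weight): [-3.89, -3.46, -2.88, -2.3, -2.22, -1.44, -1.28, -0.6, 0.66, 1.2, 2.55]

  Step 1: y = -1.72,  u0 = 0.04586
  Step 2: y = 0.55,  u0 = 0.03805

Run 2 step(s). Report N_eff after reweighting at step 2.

N_eff = 4.3983

step 1: w=[0.0000, 0.0001, 0.0096, 0.1671, 0.2134, 0.3471, 0.2504, 0.0124, 0.0000, 0.0000, 0.0000]  mean=-1.7136  Neff=3.8929  idx=[3, 3, 4, 4, 5, 5, 5, 5, 6, 6, 6]
step 2: w=[0.0000, 0.0000, 0.0000, 0.0000, 0.0477, 0.0477, 0.0477, 0.0477, 0.2697, 0.2697, 0.2697]  mean=-1.3105  Neff=4.3983  idx=[4, 6, 8, 8, 8, 9, 9, 9, 10, 10, 10]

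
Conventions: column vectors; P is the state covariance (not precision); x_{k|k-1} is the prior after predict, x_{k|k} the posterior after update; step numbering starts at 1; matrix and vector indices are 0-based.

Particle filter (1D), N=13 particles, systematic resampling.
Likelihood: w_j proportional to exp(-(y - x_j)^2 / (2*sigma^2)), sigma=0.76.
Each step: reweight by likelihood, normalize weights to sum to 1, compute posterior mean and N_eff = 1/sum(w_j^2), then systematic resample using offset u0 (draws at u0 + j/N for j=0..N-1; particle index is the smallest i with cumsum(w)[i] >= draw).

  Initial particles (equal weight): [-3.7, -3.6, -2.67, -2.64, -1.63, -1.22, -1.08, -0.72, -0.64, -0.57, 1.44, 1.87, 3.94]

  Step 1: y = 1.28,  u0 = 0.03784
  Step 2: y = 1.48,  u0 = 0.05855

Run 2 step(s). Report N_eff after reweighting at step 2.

N_eff = 11.9944

step 1: w=[0.0000, 0.0000, 0.0000, 0.0000, 0.0004, 0.0024, 0.0043, 0.0169, 0.0221, 0.0278, 0.5266, 0.3983, 0.0012]  mean=1.4574  Neff=2.2857  idx=[8, 10, 10, 10, 10, 10, 10, 10, 11, 11, 11, 11, 11]
step 2: w=[0.0018, 0.0876, 0.0876, 0.0876, 0.0876, 0.0876, 0.0876, 0.0876, 0.0769, 0.0769, 0.0769, 0.0769, 0.0769]  mean=1.6017  Neff=11.9944  idx=[1, 2, 3, 4, 5, 6, 6, 7, 8, 9, 10, 11, 12]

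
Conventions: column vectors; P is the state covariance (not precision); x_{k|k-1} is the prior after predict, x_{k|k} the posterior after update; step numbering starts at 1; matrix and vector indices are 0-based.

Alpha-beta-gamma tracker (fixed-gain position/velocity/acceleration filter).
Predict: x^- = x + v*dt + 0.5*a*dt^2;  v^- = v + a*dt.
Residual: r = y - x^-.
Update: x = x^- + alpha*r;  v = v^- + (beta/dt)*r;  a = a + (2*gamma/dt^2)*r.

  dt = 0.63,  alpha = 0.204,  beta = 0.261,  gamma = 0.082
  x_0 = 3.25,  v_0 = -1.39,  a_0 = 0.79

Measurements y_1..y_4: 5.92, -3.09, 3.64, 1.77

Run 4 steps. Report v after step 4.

step 1: x_pred=2.5311  r=3.3889  x^+=3.2224  v^+=0.5117  a^+=2.1903
step 2: x_pred=3.9794  r=-7.0694  x^+=2.5373  v^+=-1.0372  a^+=-0.7308
step 3: x_pred=1.7388  r=1.9012  x^+=2.1267  v^+=-0.7100  a^+=0.0548
step 4: x_pred=1.6903  r=0.0797  x^+=1.7065  v^+=-0.6424  a^+=0.0877

v_post = -0.6424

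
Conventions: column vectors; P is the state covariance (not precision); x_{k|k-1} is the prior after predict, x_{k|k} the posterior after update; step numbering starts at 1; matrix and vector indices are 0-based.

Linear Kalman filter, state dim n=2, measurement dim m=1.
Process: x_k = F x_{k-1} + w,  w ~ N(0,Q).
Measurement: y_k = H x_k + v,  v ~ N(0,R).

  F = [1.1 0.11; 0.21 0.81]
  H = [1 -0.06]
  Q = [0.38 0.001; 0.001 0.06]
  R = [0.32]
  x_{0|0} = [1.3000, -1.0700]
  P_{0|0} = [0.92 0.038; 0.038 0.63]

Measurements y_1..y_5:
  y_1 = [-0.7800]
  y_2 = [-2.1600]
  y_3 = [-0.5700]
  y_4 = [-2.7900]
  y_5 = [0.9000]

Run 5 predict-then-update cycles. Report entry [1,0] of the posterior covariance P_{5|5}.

P_post[1,0] = 0.0538

step 1: x^-=[1.3123, -0.5937]  P^-=[1.5100 0.3044; 0.3044 0.5268]  S=[1.7954]  K=[0.8309; 0.1519]  nu=[-2.1279]  x^+=[-0.4558, -0.9170]  P^+=[0.2705 0.0777; 0.0777 0.4854]
step 2: x^-=[-0.6022, -0.8385]  P^-=[0.7320 0.1778; 0.1778 0.4168]  S=[1.0322]  K=[0.6989; 0.1480]  nu=[-1.6081]  x^+=[-1.7261, -1.0765]  P^+=[0.2279 0.0710; 0.0710 0.3942]
step 3: x^-=[-2.0171, -1.2345]  P^-=[0.6777 0.1537; 0.1537 0.3529]  S=[0.9805]  K=[0.6818; 0.1352]  nu=[1.3730]  x^+=[-1.0810, -1.0489]  P^+=[0.2220 0.0633; 0.0633 0.3350]
step 4: x^-=[-1.3045, -1.0766]  P^-=[0.6680 0.1400; 0.1400 0.3111]  S=[0.9723]  K=[0.6784; 0.1248]  nu=[-1.5501]  x^+=[-2.3560, -1.2701]  P^+=[0.2205 0.0577; 0.0577 0.2960]
step 5: x^-=[-2.7313, -1.5235]  P^-=[0.6644 0.1311; 0.1311 0.2835]  S=[0.9697]  K=[0.6771; 0.1176]  nu=[3.5399]  x^+=[-0.3346, -1.1072]  P^+=[0.2199 0.0538; 0.0538 0.2701]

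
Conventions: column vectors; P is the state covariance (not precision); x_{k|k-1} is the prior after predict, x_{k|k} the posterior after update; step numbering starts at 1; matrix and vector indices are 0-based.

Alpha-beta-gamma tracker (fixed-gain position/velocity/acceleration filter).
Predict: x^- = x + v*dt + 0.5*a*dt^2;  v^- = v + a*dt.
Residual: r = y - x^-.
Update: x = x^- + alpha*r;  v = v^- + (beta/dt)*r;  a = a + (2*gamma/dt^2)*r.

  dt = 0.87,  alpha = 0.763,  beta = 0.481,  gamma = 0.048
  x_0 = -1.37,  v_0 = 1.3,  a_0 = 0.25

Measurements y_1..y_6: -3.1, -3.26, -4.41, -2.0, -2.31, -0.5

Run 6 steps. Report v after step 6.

step 1: x_pred=-0.1444  r=-2.9556  x^+=-2.3995  v^+=-0.1166  a^+=-0.1249
step 2: x_pred=-2.5482  r=-0.7118  x^+=-3.0913  v^+=-0.6188  a^+=-0.2151
step 3: x_pred=-3.7110  r=-0.6990  x^+=-4.2443  v^+=-1.1924  a^+=-0.3038
step 4: x_pred=-5.3967  r=3.3967  x^+=-2.8050  v^+=0.4213  a^+=0.1270
step 5: x_pred=-2.3904  r=0.0804  x^+=-2.3291  v^+=0.5762  a^+=0.1372
step 6: x_pred=-1.7758  r=1.2758  x^+=-0.8024  v^+=1.4010  a^+=0.2990

v_post = 1.4010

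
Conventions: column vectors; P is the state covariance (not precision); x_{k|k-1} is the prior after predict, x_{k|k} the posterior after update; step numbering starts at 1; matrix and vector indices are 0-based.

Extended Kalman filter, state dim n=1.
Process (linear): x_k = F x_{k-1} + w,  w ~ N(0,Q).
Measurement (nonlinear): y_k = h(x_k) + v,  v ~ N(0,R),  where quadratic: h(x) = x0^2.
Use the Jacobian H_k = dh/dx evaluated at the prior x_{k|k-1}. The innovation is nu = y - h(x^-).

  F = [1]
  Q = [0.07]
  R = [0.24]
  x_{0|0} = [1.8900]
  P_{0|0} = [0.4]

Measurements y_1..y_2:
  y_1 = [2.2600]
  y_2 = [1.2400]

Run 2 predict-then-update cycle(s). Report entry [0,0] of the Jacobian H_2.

step 1: x^-=[1.8900]  P^-=[0.4700]  H_jac=[3.7800]  S=[6.9555]  K=[0.2554]  nu=[-1.3121]  x^+=[1.5549]  P^+=[0.0162]
step 2: x^-=[1.5549]  P^-=[0.0862]  H_jac=[3.1097]  S=[1.0738]  K=[0.2497]  nu=[-1.1776]  x^+=[1.2608]  P^+=[0.0193]

H_jac[0,0] = 3.1097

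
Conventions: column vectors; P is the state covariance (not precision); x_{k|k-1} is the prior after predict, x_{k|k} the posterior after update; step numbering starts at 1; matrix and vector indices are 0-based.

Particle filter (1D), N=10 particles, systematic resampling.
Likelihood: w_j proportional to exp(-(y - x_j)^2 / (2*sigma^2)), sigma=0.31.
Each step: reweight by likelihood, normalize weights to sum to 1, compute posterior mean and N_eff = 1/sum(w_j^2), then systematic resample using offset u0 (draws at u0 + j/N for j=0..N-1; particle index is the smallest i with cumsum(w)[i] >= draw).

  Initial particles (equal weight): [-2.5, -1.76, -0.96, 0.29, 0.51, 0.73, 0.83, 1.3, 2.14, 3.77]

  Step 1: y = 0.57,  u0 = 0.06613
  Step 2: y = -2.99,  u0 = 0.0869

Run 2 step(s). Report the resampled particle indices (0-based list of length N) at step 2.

resampled_idx = [0, 0, 0, 0, 0, 1, 1, 1, 1, 1]

step 1: w=[0.0000, 0.0000, 0.0000, 0.2023, 0.2985, 0.2662, 0.2140, 0.0190, 0.0000, 0.0000]  mean=0.6076  Neff=4.0478  idx=[3, 3, 4, 4, 4, 5, 5, 5, 6, 6]
step 2: w=[0.4997, 0.4997, 0.0002, 0.0002, 0.0002, 0.0000, 0.0000, 0.0000, 0.0000, 0.0000]  mean=0.2901  Neff=2.0026  idx=[0, 0, 0, 0, 0, 1, 1, 1, 1, 1]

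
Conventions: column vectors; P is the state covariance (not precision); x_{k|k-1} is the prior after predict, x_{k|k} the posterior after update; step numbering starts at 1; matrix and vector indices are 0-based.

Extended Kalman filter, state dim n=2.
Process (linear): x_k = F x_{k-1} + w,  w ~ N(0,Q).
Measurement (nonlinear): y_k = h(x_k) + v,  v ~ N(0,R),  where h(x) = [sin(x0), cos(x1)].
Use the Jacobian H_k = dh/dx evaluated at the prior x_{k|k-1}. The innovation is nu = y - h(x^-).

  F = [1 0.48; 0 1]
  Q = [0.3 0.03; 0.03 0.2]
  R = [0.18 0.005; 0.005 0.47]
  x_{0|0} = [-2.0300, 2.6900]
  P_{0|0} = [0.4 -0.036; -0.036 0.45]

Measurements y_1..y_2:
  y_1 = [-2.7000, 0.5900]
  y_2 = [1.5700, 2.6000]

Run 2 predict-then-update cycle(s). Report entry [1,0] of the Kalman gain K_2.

step 1: x^-=[-0.7388, 2.6900]  P^-=[0.7691 0.2100; 0.2100 0.6500]  H_jac=[0.7393 0.0000; 0.0000 -0.4364]  S=[0.6003 -0.0628; -0.0628 0.5938]  K=[0.9414 -0.0549; 0.2110 -0.4554]  nu=[-2.0266, 1.4898]  x^+=[-2.7283, 1.5839]  P^+=[0.2288 0.0483; 0.0483 0.4881]
step 2: x^-=[-1.9680, 1.5839]  P^-=[0.6876 0.3126; 0.3126 0.6881]  H_jac=[-0.3869 0.0000; 0.0000 -0.9999]  S=[0.2829 0.1259; 0.1259 1.1579]  K=[-0.8619 -0.1762; -0.1713 -0.5755]  nu=[2.4921, 2.6131]  x^+=[-4.5764, -0.3468]  P^+=[0.4033 0.0871; 0.0871 0.2714]

K[1,0] = -0.1713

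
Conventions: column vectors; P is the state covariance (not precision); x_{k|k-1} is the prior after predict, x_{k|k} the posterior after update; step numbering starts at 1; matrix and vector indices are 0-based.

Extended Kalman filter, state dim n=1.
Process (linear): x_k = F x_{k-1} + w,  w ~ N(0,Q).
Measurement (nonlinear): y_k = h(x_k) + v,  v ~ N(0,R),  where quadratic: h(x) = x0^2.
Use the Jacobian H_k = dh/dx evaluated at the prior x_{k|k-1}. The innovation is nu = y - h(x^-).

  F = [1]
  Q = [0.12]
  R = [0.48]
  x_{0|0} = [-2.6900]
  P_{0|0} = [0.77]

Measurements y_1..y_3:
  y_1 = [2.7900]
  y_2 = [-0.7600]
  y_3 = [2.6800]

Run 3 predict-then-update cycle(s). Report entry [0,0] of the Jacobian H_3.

step 1: x^-=[-2.6900]  P^-=[0.8900]  H_jac=[-5.3800]  S=[26.2405]  K=[-0.1825]  nu=[-4.4461]  x^+=[-1.8787]  P^+=[0.0163]
step 2: x^-=[-1.8787]  P^-=[0.1363]  H_jac=[-3.7574]  S=[2.4040]  K=[-0.2130]  nu=[-4.2895]  x^+=[-0.9650]  P^+=[0.0272]
step 3: x^-=[-0.9650]  P^-=[0.1472]  H_jac=[-1.9301]  S=[1.0284]  K=[-0.2763]  nu=[1.7487]  x^+=[-1.4482]  P^+=[0.0687]

H_jac[0,0] = -1.9301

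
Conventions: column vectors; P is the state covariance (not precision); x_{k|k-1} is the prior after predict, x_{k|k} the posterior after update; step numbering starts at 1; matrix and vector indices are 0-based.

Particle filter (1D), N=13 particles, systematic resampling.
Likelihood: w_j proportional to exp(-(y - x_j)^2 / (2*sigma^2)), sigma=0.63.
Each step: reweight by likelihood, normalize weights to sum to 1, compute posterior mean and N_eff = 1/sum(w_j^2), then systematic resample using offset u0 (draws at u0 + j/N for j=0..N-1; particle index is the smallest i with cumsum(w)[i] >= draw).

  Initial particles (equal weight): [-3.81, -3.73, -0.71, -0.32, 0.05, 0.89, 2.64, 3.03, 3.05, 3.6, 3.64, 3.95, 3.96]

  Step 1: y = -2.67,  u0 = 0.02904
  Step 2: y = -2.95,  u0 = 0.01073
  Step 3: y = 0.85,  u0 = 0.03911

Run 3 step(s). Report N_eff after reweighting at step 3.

N_eff = 11.0559

step 1: w=[0.4359, 0.5441, 0.0177, 0.0021, 0.0002, 0.0000, 0.0000, 0.0000, 0.0000, 0.0000, 0.0000, 0.0000, 0.0000]  mean=-3.7033  Neff=2.0563  idx=[0, 0, 0, 0, 0, 0, 1, 1, 1, 1, 1, 1, 1]
step 2: w=[0.0701, 0.0701, 0.0701, 0.0701, 0.0701, 0.0701, 0.0827, 0.0827, 0.0827, 0.0827, 0.0827, 0.0827, 0.0827]  mean=-3.7637  Neff=12.9138  idx=[0, 1, 2, 3, 4, 5, 6, 7, 8, 9, 10, 11, 12]
step 3: w=[0.0421, 0.0421, 0.0421, 0.0421, 0.0421, 0.0421, 0.1068, 0.1068, 0.1068, 0.1068, 0.1068, 0.1068, 0.1068]  mean=-3.7502  Neff=11.0559  idx=[0, 2, 4, 6, 6, 7, 8, 9, 9, 10, 11, 11, 12]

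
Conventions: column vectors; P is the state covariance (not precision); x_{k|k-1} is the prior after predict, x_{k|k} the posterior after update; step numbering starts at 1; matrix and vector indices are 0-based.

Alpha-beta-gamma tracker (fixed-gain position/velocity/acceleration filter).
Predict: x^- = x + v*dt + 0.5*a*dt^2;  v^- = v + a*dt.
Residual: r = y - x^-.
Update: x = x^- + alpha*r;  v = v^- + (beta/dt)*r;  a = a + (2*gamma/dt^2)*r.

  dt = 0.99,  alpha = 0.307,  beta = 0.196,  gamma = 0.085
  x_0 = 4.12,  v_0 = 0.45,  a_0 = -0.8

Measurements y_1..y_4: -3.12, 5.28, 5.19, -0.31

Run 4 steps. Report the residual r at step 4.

step 1: x_pred=4.1735  r=-7.2935  x^+=1.9344  v^+=-1.7860  a^+=-2.0651
step 2: x_pred=-0.8457  r=6.1257  x^+=1.0349  v^+=-2.6176  a^+=-1.0025
step 3: x_pred=-2.0478  r=7.2378  x^+=0.1742  v^+=-2.1772  a^+=0.2529
step 4: x_pred=-1.8573  r=1.5473  x^+=-1.3823  v^+=-1.6205  a^+=0.5213

resid = 1.5473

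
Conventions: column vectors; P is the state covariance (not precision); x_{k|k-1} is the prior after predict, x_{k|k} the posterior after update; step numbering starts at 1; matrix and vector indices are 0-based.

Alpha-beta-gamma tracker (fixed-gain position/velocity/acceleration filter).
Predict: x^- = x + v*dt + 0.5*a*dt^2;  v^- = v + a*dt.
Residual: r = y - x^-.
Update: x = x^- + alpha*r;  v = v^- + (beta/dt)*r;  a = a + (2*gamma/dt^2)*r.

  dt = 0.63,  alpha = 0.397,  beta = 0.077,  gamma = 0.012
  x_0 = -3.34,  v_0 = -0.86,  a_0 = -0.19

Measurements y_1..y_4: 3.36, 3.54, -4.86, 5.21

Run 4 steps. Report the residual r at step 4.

step 1: x_pred=-3.9195  r=7.2795  x^+=-1.0295  v^+=-0.0900  a^+=0.2502
step 2: x_pred=-1.0366  r=4.5766  x^+=0.7803  v^+=0.6270  a^+=0.5269
step 3: x_pred=1.2799  r=-6.1399  x^+=-1.1576  v^+=0.2085  a^+=0.1557
step 4: x_pred=-0.9954  r=6.2054  x^+=1.4682  v^+=1.0650  a^+=0.5309

resid = 6.2054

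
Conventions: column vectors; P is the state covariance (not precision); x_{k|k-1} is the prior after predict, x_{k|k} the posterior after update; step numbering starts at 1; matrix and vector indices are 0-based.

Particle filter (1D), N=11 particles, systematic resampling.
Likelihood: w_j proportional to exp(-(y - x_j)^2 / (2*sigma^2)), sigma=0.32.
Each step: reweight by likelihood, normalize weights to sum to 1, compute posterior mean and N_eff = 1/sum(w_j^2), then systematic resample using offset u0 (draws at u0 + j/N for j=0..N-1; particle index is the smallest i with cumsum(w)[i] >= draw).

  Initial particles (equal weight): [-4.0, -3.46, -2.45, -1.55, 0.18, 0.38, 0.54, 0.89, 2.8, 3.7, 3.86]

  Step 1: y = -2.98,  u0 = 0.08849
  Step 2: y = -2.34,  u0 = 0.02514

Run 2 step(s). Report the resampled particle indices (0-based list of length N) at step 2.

step 1: w=[0.0106, 0.5553, 0.4340, 0.0001, 0.0000, 0.0000, 0.0000, 0.0000, 0.0000, 0.0000, 0.0000]  mean=-3.0273  Neff=2.0128  idx=[1, 1, 1, 1, 1, 1, 2, 2, 2, 2, 2]
step 2: w=[0.0005, 0.0005, 0.0005, 0.0005, 0.0005, 0.0005, 0.1994, 0.1994, 0.1994, 0.1994, 0.1994]  mean=-2.4528  Neff=5.0279  idx=[6, 6, 7, 7, 7, 8, 8, 9, 9, 10, 10]

resampled_idx = [6, 6, 7, 7, 7, 8, 8, 9, 9, 10, 10]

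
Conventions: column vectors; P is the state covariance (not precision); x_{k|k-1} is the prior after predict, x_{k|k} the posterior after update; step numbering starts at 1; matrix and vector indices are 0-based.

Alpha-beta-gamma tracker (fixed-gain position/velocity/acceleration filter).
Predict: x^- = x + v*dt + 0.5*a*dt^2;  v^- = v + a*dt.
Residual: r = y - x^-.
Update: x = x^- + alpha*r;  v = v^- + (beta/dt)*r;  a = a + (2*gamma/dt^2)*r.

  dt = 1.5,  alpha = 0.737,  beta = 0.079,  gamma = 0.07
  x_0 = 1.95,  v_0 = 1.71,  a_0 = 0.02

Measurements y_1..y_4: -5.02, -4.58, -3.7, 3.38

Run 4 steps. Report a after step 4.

step 1: x_pred=4.5375  r=-9.5575  x^+=-2.5064  v^+=1.2366  a^+=-0.5747
step 2: x_pred=-1.2979  r=-3.2821  x^+=-3.7168  v^+=0.2018  a^+=-0.7789
step 3: x_pred=-4.2905  r=0.5905  x^+=-3.8553  v^+=-0.9355  a^+=-0.7422
step 4: x_pred=-6.0935  r=9.4735  x^+=0.8885  v^+=-1.5498  a^+=-0.1527

a_post = -0.1527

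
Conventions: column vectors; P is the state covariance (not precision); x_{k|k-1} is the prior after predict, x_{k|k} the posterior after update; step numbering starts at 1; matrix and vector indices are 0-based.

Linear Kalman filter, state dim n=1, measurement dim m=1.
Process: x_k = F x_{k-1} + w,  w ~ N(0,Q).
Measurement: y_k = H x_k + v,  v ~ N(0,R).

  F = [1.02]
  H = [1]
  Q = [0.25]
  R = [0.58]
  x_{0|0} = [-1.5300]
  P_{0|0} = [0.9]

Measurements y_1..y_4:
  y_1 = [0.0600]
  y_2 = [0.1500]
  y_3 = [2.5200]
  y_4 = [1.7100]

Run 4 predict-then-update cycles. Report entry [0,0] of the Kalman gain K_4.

step 1: x^-=[-1.5606]  P^-=[1.1864]  S=[1.7664]  K=[0.6716]  nu=[1.6206]  x^+=[-0.4721]  P^+=[0.3896]
step 2: x^-=[-0.4816]  P^-=[0.6553]  S=[1.2353]  K=[0.5305]  nu=[0.6316]  x^+=[-0.1465]  P^+=[0.3077]
step 3: x^-=[-0.1495]  P^-=[0.5701]  S=[1.1501]  K=[0.4957]  nu=[2.6695]  x^+=[1.1738]  P^+=[0.2875]
step 4: x^-=[1.1973]  P^-=[0.5491]  S=[1.1291]  K=[0.4863]  nu=[0.5127]  x^+=[1.4466]  P^+=[0.2821]

K[0,0] = 0.4863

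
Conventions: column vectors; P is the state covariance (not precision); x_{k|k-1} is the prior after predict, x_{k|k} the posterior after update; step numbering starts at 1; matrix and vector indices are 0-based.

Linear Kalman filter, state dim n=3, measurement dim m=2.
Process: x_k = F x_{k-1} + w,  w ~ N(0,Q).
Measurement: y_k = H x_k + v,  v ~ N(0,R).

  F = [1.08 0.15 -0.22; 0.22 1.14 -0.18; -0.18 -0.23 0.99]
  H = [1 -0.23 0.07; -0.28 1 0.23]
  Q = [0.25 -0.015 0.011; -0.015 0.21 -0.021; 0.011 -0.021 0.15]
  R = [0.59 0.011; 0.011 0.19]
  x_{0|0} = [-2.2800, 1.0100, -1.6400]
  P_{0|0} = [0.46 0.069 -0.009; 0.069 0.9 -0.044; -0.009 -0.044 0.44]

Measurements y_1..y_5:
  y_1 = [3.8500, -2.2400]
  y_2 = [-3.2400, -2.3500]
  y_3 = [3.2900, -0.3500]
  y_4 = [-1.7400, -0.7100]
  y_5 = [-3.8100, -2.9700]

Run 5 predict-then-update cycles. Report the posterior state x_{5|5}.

step 1: x^-=[-1.9501, 0.9450, -1.4455]  P^-=[0.8576 0.3673 -0.2430; 0.3673 1.4695 -0.4250; -0.2430 -0.4250 0.6727]  S=[1.3394 -0.2238; -0.2238 1.3925]  K=[0.5889 0.1458; 0.1561 0.9364; -0.1003 -0.1613]  nu=[6.1186, -3.3986]  x^+=[1.1577, -1.2822, -1.5108]  P^+=[0.4019 0.1825 -0.1557; 0.1825 0.2814 -0.2203; -0.1557 -0.2203 0.6302]
step 2: x^-=[1.3904, -0.9351, -1.4092]  P^-=[0.9034 0.4834 -0.4809; 0.4834 0.8099 -0.5664; -0.4809 -0.5664 0.9666]  S=[1.2695 -0.0090; -0.0090 0.6526]  K=[0.5989 0.1919; 0.2087 0.8370; -0.2252 -0.3241]  nu=[-4.7468, -0.7015]  x^+=[-1.5869, -2.5131, -0.1127]  P^+=[0.4261 0.2248 -0.2713; 0.2248 0.3006 -0.3320; -0.2713 -0.3320 0.8349]
step 3: x^-=[-2.0660, -3.1937, 0.7520]  P^-=[1.0178 0.6130 -0.6928; 0.6130 0.9189 -0.7793; -0.6928 -0.7793 1.2645]  S=[1.3088 0.0284; 0.0284 0.6430]  K=[0.6278 0.2345; 0.2463 0.8724; -0.3152 -0.4441]  nu=[4.5688, 2.0923]  x^+=[1.2932, -0.2432, -1.6171]  P^+=[0.4582 0.2619 -0.3569; 0.2619 0.3379 -0.4177; -0.3569 -0.4177 0.9998]
step 4: x^-=[1.7159, 0.2983, -1.7777]  P^-=[1.1225 0.7250 -0.8585; 0.7250 1.0347 -0.9509; -0.8585 -0.9509 1.5017]  S=[1.3515 0.0577; 0.0577 0.6593]  K=[0.6513 0.2664; 0.2724 0.9059; -0.3734 -0.5211]  nu=[-3.2628, -0.1190]  x^+=[-0.4410, -0.6983, -0.4975]  P^+=[0.4823 0.2878 -0.4130; 0.2878 0.3648 -0.4745; -0.4130 -0.4745 1.1118]
step 5: x^-=[-0.4715, -0.8036, -0.2525]  P^-=[1.1954 0.8019 -0.9691; 0.8019 1.1153 -1.0660; -0.9691 -1.0660 1.6617]  S=[1.3823 0.0780; 0.0780 0.6723]  K=[0.6661 0.2862; 0.2883 0.9268; -0.4077 -0.5661]  nu=[-3.5056, -2.2404]  x^+=[-3.4479, -3.8907, 2.4449]  P^+=[0.4972 0.3036 -0.4463; 0.3036 0.3812 -0.5085; -0.4463 -0.5085 1.1805]

x_post = [-3.4479, -3.8907, 2.4449]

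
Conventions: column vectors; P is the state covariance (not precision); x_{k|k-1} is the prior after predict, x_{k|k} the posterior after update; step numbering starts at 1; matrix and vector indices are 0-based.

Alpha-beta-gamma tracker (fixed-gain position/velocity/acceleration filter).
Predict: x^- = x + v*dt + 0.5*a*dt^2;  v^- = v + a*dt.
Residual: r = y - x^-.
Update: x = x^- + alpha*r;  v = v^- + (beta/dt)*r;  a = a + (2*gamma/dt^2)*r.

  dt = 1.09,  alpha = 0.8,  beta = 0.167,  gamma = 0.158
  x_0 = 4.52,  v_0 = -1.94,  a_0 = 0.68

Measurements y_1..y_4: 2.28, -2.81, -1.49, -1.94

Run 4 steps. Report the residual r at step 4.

resid = 1.7015

step 1: x_pred=2.8094  r=-0.5294  x^+=2.3859  v^+=-1.2799  a^+=0.5392
step 2: x_pred=1.3111  r=-4.1211  x^+=-1.9858  v^+=-1.3236  a^+=-0.5569
step 3: x_pred=-3.7593  r=2.2693  x^+=-1.9439  v^+=-1.5829  a^+=0.0467
step 4: x_pred=-3.6415  r=1.7015  x^+=-2.2803  v^+=-1.2713  a^+=0.4992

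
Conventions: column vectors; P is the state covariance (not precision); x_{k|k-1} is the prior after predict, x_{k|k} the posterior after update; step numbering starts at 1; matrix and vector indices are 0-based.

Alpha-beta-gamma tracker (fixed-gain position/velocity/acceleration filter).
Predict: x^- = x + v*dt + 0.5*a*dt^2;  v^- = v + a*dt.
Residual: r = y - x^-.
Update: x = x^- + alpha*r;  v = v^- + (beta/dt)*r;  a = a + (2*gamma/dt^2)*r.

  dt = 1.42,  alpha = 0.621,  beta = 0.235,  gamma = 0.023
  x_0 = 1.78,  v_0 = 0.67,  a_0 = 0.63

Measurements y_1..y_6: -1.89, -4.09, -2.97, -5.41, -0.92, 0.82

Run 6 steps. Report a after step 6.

step 1: x_pred=3.3666  r=-5.2566  x^+=0.1022  v^+=0.6947  a^+=0.5101
step 2: x_pred=1.6029  r=-5.6929  x^+=-1.9324  v^+=0.4769  a^+=0.3802
step 3: x_pred=-0.8719  r=-2.0981  x^+=-2.1748  v^+=0.6695  a^+=0.3323
step 4: x_pred=-0.8890  r=-4.5210  x^+=-3.6965  v^+=0.3933  a^+=0.2292
step 5: x_pred=-2.9070  r=1.9870  x^+=-1.6731  v^+=1.0476  a^+=0.2745
step 6: x_pred=0.0913  r=0.7287  x^+=0.5438  v^+=1.5580  a^+=0.2912

a_post = 0.2912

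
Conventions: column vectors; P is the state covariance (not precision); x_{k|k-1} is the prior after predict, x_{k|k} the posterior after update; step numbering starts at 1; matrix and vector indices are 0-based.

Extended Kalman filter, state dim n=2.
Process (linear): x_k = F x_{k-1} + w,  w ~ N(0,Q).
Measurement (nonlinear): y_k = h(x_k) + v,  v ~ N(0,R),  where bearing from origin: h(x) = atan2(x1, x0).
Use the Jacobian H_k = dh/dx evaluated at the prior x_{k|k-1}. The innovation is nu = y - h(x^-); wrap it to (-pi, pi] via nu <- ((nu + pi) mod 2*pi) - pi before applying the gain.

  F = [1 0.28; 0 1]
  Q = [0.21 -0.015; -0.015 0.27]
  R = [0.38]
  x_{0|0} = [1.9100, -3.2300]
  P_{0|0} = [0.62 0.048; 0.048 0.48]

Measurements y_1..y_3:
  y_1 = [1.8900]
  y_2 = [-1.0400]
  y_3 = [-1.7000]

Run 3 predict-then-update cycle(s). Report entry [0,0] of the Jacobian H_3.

step 1: x^-=[1.0056, -3.2300]  P^-=[0.8945 0.1674; 0.1674 0.7500]  H_jac=[0.2822 0.0879]  S=[0.4654]  K=[0.5741; 0.2431]  nu=[-3.1242]  x^+=[-0.7881, -3.9897]  P^+=[0.7411 0.1024; 0.1024 0.7225]
step 2: x^-=[-1.9052, -3.9897]  P^-=[1.0651 0.2897; 0.2897 0.9925]  H_jac=[0.2041 -0.0975]  S=[0.4223]  K=[0.4479; -0.0890]  nu=[0.9763]  x^+=[-1.4679, -4.0766]  P^+=[0.9804 0.3066; 0.3066 0.9891]
step 3: x^-=[-2.6093, -4.0766]  P^-=[1.4396 0.5685; 0.5685 1.2591]  H_jac=[0.1740 -0.1114]  S=[0.4172]  K=[0.4487; -0.0990]  nu=[0.4402]  x^+=[-2.4118, -4.1202]  P^+=[1.3556 0.5871; 0.5871 1.2550]

H_jac[0,0] = 0.1740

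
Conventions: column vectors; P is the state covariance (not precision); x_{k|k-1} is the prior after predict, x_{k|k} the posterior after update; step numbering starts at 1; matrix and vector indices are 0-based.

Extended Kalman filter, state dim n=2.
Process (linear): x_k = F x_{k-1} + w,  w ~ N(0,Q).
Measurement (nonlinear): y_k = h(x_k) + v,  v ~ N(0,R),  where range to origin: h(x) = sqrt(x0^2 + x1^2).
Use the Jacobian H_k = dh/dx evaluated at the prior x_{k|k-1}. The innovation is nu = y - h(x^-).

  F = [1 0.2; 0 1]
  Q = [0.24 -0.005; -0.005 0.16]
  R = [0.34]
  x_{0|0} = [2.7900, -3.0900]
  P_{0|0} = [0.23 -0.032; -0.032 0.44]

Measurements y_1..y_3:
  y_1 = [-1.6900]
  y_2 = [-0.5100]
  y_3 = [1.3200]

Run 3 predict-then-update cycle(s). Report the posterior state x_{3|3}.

step 1: x^-=[2.1720, -3.0900]  P^-=[0.4748 0.0510; 0.0510 0.6000]  H_jac=[0.5751 -0.8181]  S=[0.8506]  K=[0.2719; -0.5426]  nu=[-5.4670]  x^+=[0.6853, -0.1236]  P^+=[0.4119 0.1765; 0.1765 0.3496]
step 2: x^-=[0.6606, -0.1236]  P^-=[0.7365 0.2414; 0.2414 0.5096]  H_jac=[0.9829 -0.1840]  S=[0.9815]  K=[0.6923; 0.1463]  nu=[-1.1820]  x^+=[-0.1578, -0.2965]  P^+=[0.2661 0.1420; 0.1420 0.4886]
step 3: x^-=[-0.2171, -0.2965]  P^-=[0.5824 0.2347; 0.2347 0.6486]  H_jac=[-0.5907 -0.8069]  S=[1.1893]  K=[-0.4485; -0.5566]  nu=[0.9525]  x^+=[-0.6443, -0.8267]  P^+=[0.3431 -0.0622; -0.0622 0.2801]

x_post = [-0.6443, -0.8267]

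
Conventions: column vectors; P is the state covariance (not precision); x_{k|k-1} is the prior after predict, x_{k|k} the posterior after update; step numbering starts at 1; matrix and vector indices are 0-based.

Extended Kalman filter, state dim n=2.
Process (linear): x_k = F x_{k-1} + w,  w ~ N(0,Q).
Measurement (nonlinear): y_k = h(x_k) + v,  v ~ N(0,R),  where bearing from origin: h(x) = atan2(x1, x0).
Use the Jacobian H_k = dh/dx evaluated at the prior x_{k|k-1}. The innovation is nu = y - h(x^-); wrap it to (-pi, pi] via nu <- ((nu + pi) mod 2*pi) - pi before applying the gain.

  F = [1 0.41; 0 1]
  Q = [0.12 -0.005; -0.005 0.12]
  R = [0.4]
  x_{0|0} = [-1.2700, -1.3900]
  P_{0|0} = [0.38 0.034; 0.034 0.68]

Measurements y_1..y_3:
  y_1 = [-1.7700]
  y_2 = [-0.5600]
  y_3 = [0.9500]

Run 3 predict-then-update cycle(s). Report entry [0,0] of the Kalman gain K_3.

K[0,0] = 0.1947

step 1: x^-=[-1.8399, -1.3900]  P^-=[0.6422 0.3078; 0.3078 0.8000]  H_jac=[0.2614 -0.3460]  S=[0.4840]  K=[0.1268; -0.4057]  nu=[0.7246]  x^+=[-1.7480, -1.6840]  P^+=[0.6344 0.3327; 0.3327 0.7203]
step 2: x^-=[-2.4384, -1.6840]  P^-=[1.1483 0.6230; 0.6230 0.8403]  H_jac=[0.1918 -0.2777]  S=[0.4407]  K=[0.1071; -0.2584]  nu=[1.9772]  x^+=[-2.2267, -2.1949]  P^+=[1.1433 0.6352; 0.6352 0.8109]
step 3: x^-=[-3.1266, -2.1949]  P^-=[1.9205 0.9627; 0.9627 0.9309]  H_jac=[0.1504 -0.2143]  S=[0.4241]  K=[0.1947; -0.1289]  nu=[-2.8037]  x^+=[-3.6725, -1.8336]  P^+=[1.9044 0.9733; 0.9733 0.9239]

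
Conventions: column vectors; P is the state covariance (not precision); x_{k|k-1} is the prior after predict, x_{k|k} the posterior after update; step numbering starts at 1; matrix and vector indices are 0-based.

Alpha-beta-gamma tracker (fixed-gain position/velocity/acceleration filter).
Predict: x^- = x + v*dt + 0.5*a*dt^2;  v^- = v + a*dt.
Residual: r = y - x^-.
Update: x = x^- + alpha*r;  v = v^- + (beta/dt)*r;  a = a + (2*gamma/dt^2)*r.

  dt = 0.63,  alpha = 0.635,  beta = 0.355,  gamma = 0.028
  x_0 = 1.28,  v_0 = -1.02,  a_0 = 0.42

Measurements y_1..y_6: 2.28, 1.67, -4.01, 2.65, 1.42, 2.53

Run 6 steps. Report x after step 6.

step 1: x_pred=0.7207  r=1.5593  x^+=1.7109  v^+=0.1232  a^+=0.6400
step 2: x_pred=1.9155  r=-0.2455  x^+=1.7596  v^+=0.3881  a^+=0.6054
step 3: x_pred=2.1242  r=-6.1342  x^+=-1.7710  v^+=-2.6871  a^+=-0.2601
step 4: x_pred=-3.5155  r=6.1655  x^+=0.3996  v^+=0.6232  a^+=0.6098
step 5: x_pred=0.9132  r=0.5068  x^+=1.2350  v^+=1.2929  a^+=0.6813
step 6: x_pred=2.1848  r=0.3452  x^+=2.4040  v^+=1.9167  a^+=0.7300

x_post = 2.4040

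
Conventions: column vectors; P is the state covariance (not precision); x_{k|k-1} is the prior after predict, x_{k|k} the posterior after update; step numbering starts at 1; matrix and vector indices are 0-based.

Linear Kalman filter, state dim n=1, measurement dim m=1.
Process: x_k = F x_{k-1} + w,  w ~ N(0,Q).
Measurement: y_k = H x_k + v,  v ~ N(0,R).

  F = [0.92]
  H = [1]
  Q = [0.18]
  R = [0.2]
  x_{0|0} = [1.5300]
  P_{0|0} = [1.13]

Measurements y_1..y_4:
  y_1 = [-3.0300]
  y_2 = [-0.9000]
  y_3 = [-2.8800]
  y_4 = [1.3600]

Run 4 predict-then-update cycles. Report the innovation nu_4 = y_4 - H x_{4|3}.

innov = [3.4008]

step 1: x^-=[1.4076]  P^-=[1.1364]  S=[1.3364]  K=[0.8503]  nu=[-4.4376]  x^+=[-2.3659]  P^+=[0.1701]
step 2: x^-=[-2.1766]  P^-=[0.3239]  S=[0.5239]  K=[0.6183]  nu=[1.2766]  x^+=[-1.3873]  P^+=[0.1237]
step 3: x^-=[-1.2763]  P^-=[0.2847]  S=[0.4847]  K=[0.5873]  nu=[-1.6037]  x^+=[-2.2182]  P^+=[0.1175]
step 4: x^-=[-2.0408]  P^-=[0.2794]  S=[0.4794]  K=[0.5828]  nu=[3.4008]  x^+=[-0.0587]  P^+=[0.1166]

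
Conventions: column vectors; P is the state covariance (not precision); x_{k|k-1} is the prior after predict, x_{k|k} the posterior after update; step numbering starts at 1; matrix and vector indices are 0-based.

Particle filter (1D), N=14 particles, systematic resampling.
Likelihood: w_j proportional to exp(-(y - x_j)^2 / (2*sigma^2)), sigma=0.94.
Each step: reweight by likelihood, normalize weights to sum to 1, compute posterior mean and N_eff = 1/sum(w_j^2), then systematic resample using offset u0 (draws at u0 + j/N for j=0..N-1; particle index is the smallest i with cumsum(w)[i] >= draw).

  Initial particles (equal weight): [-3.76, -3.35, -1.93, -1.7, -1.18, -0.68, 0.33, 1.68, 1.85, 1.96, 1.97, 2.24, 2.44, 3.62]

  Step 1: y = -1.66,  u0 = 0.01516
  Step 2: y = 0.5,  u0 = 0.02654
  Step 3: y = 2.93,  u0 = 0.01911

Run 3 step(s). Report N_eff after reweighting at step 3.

step 1: w=[0.0216, 0.0522, 0.2519, 0.2623, 0.2305, 0.1525, 0.0279, 0.0005, 0.0002, 0.0002, 0.0002, 0.0000, 0.0000, 0.0000]  mean=-1.5527  Neff=4.7036  idx=[0, 2, 2, 2, 2, 3, 3, 3, 3, 4, 4, 4, 5, 5]
step 2: w=[0.0000, 0.0185, 0.0185, 0.0185, 0.0185, 0.0337, 0.0337, 0.0337, 0.0337, 0.1056, 0.1056, 0.1056, 0.2372, 0.2372]  mean=-1.0683  Neff=6.5826  idx=[2, 5, 7, 9, 9, 10, 11, 12, 12, 12, 12, 13, 13, 13]
step 3: w=[0.0003, 0.0012, 0.0012, 0.0151, 0.0151, 0.0151, 0.0151, 0.1339, 0.1339, 0.1339, 0.1339, 0.1339, 0.1339, 0.1339]  mean=-0.7129  Neff=7.9140  idx=[4, 7, 7, 8, 8, 9, 9, 10, 10, 11, 12, 12, 13, 13]

N_eff = 7.9140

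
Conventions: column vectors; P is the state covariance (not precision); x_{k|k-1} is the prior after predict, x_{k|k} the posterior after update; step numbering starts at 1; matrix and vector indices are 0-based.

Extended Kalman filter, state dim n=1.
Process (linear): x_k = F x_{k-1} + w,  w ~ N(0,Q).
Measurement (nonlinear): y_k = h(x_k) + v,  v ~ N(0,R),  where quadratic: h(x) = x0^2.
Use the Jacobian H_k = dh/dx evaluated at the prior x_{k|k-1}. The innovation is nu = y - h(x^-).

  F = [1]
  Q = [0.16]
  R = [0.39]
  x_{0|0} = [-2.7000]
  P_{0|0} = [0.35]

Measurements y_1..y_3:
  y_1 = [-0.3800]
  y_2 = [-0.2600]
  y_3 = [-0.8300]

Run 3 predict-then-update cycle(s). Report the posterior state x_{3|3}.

step 1: x^-=[-2.7000]  P^-=[0.5100]  H_jac=[-5.4000]  S=[15.2616]  K=[-0.1805]  nu=[-7.6700]  x^+=[-1.3159]  P^+=[0.0130]
step 2: x^-=[-1.3159]  P^-=[0.1730]  H_jac=[-2.6319]  S=[1.5885]  K=[-0.2867]  nu=[-1.9917]  x^+=[-0.7450]  P^+=[0.0425]
step 3: x^-=[-0.7450]  P^-=[0.2025]  H_jac=[-1.4899]  S=[0.8395]  K=[-0.3594]  nu=[-1.3850]  x^+=[-0.2473]  P^+=[0.0941]

x_post = [-0.2473]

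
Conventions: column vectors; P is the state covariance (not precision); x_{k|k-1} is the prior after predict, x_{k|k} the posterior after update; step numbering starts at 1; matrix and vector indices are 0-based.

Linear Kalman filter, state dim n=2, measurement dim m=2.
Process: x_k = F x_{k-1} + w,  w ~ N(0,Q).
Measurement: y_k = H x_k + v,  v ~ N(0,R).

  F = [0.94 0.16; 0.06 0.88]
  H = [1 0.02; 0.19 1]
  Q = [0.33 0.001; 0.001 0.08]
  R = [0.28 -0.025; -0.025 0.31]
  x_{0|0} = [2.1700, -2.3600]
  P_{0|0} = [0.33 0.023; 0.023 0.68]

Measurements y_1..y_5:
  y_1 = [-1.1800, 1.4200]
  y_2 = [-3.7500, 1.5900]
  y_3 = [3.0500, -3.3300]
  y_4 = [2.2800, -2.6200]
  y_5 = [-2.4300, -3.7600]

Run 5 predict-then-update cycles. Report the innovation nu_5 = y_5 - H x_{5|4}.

step 1: x^-=[1.6622, -1.9466]  P^-=[0.6459 0.1346; 0.1346 0.6102]  S=[0.9315 0.2450; 0.2450 0.9947]  K=[0.6718 0.0932; -0.0113 0.6420]  nu=[-2.8033, 3.0508]  x^+=[0.0635, 0.0435]  P^+=[0.1862 -0.0233; -0.0233 0.2037]
step 2: x^-=[0.0666, 0.0421]  P^-=[0.4928 0.0207; 0.0207 0.2360]  S=[0.7737 0.0941; 0.0941 0.5716]  K=[0.6256 0.0970; -0.0186 0.4227]  nu=[-3.8175, 1.5353]  x^+=[-2.1728, 0.7620]  P^+=[0.1731 -0.0185; -0.0185 0.1350]
step 3: x^-=[-1.9205, 0.5402]  P^-=[0.4809 0.0143; 0.0143 0.1832]  S=[0.7615 0.0844; 0.0844 0.5160]  K=[0.6204 0.1033; -0.0166 0.3631]  nu=[4.9597, -3.5053]  x^+=[0.7942, -0.8149]  P^+=[0.1714 -0.0161; -0.0161 0.1160]
step 4: x^-=[0.6162, -0.6695]  P^-=[0.4796 0.0136; 0.0136 0.1688]  S=[0.7602 0.0831; 0.0831 0.5012]  K=[0.6196 0.1061; -0.0154 0.3444]  nu=[1.6772, -2.0676]  x^+=[1.4360, -1.4073]  P^+=[0.1712 -0.0151; -0.0151 0.1100]
step 5: x^-=[1.1247, -1.1523]  P^-=[0.4795 0.0135; 0.0135 0.1642]  S=[0.7601 0.0829; 0.0829 0.4967]  K=[0.6195 0.1072; -0.0148 0.3383]  nu=[-3.5317, -2.8214]  x^+=[-1.3655, -2.0543]  P^+=[0.1711 -0.0148; -0.0148 0.1080]

innov = [-3.5317, -2.8214]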